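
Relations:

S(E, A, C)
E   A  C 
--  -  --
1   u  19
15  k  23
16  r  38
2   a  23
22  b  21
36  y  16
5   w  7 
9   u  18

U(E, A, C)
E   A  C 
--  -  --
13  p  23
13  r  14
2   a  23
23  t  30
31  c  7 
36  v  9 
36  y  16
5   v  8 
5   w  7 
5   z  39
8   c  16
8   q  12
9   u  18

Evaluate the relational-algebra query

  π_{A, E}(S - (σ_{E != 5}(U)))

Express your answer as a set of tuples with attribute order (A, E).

{(b, 22), (k, 15), (r, 16), (u, 1), (w, 5)}

Filtering on E != 5 leaves {(13, p, 23), (13, r, 14), (2, a, 23), (23, t, 30), (31, c, 7), (36, v, 9), (36, y, 16), (8, c, 16), (8, q, 12), (9, u, 18)}.
Difference: {(1, u, 19), (15, k, 23), (16, r, 38), (2, a, 23), (22, b, 21), (36, y, 16), (5, w, 7), (9, u, 18)} with {(13, p, 23), (13, r, 14), (2, a, 23), (23, t, 30), (31, c, 7), (36, v, 9), (36, y, 16), (8, c, 16), (8, q, 12), (9, u, 18)} → {(1, u, 19), (15, k, 23), (16, r, 38), (22, b, 21), (5, w, 7)}
Keep only column(s) A, E: {(b, 22), (k, 15), (r, 16), (u, 1), (w, 5)}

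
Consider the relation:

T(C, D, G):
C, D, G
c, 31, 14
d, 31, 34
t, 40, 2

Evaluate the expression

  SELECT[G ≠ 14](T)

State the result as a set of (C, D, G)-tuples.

{(d, 31, 34), (t, 40, 2)}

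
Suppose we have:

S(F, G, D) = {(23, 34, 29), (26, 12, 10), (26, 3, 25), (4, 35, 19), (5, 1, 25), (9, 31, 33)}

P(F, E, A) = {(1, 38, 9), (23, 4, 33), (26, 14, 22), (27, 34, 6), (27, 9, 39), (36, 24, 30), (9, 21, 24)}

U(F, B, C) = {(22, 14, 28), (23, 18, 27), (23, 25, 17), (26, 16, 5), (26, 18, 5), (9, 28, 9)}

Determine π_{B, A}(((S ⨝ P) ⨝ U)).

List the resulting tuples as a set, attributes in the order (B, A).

{(16, 22), (18, 22), (18, 33), (25, 33), (28, 24)}

Joining S and P on F yields {(23, 34, 29, 4, 33), (26, 12, 10, 14, 22), (26, 3, 25, 14, 22), (9, 31, 33, 21, 24)}.
Joining (S ⨝ P) and U on F yields {(23, 34, 29, 4, 33, 18, 27), (23, 34, 29, 4, 33, 25, 17), (26, 12, 10, 14, 22, 16, 5), (26, 12, 10, 14, 22, 18, 5), (26, 3, 25, 14, 22, 16, 5), (26, 3, 25, 14, 22, 18, 5), (9, 31, 33, 21, 24, 28, 9)}.
Keep only column(s) B, A (2 duplicate(s) eliminated): {(16, 22), (18, 22), (18, 33), (25, 33), (28, 24)}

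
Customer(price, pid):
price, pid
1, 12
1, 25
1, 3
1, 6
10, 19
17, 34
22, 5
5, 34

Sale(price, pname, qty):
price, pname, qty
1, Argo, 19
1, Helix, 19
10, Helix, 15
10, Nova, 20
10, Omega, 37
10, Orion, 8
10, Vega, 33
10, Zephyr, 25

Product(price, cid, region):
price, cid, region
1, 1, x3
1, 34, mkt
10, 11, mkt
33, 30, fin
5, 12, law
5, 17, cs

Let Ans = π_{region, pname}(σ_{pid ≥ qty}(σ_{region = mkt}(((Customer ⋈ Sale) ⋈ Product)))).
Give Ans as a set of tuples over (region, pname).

{(mkt, Argo), (mkt, Helix), (mkt, Orion)}

Natural join on price: {(1, 12, Argo, 19), (1, 12, Helix, 19), (1, 25, Argo, 19), (1, 25, Helix, 19), (1, 3, Argo, 19), (1, 3, Helix, 19), (1, 6, Argo, 19), (1, 6, Helix, 19), (10, 19, Helix, 15), (10, 19, Nova, 20), (10, 19, Omega, 37), (10, 19, Orion, 8), (10, 19, Vega, 33), (10, 19, Zephyr, 25)}
Natural join on price: {(1, 12, Argo, 19, 1, x3), (1, 12, Argo, 19, 34, mkt), (1, 12, Helix, 19, 1, x3), (1, 12, Helix, 19, 34, mkt), (1, 25, Argo, 19, 1, x3), (1, 25, Argo, 19, 34, mkt), (1, 25, Helix, 19, 1, x3), (1, 25, Helix, 19, 34, mkt), (1, 3, Argo, 19, 1, x3), (1, 3, Argo, 19, 34, mkt), (1, 3, Helix, 19, 1, x3), (1, 3, Helix, 19, 34, mkt), (1, 6, Argo, 19, 1, x3), (1, 6, Argo, 19, 34, mkt), (1, 6, Helix, 19, 1, x3), (1, 6, Helix, 19, 34, mkt), (10, 19, Helix, 15, 11, mkt), (10, 19, Nova, 20, 11, mkt), (10, 19, Omega, 37, 11, mkt), (10, 19, Orion, 8, 11, mkt), (10, 19, Vega, 33, 11, mkt), (10, 19, Zephyr, 25, 11, mkt)}
Apply σ_{region = mkt}; surviving tuples: {(1, 12, Argo, 19, 34, mkt), (1, 12, Helix, 19, 34, mkt), (1, 25, Argo, 19, 34, mkt), (1, 25, Helix, 19, 34, mkt), (1, 3, Argo, 19, 34, mkt), (1, 3, Helix, 19, 34, mkt), (1, 6, Argo, 19, 34, mkt), (1, 6, Helix, 19, 34, mkt), (10, 19, Helix, 15, 11, mkt), (10, 19, Nova, 20, 11, mkt), (10, 19, Omega, 37, 11, mkt), (10, 19, Orion, 8, 11, mkt), (10, 19, Vega, 33, 11, mkt), (10, 19, Zephyr, 25, 11, mkt)}
Apply σ_{pid ≥ qty}; surviving tuples: {(1, 25, Argo, 19, 34, mkt), (1, 25, Helix, 19, 34, mkt), (10, 19, Helix, 15, 11, mkt), (10, 19, Orion, 8, 11, mkt)}
Projecting to region, pname (1 duplicate(s) eliminated): {(mkt, Argo), (mkt, Helix), (mkt, Orion)}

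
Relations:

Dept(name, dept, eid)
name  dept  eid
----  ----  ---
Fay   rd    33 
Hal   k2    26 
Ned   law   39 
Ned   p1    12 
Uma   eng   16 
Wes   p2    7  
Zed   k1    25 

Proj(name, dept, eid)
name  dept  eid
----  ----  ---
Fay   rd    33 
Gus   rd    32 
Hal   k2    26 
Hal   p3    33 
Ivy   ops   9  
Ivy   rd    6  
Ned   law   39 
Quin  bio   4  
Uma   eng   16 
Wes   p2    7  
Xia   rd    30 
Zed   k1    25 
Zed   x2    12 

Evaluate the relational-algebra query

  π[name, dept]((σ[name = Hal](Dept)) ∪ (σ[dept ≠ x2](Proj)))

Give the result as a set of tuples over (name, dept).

Selection name = Hal: {(Hal, k2, 26)}
Selection dept ≠ x2: {(Fay, rd, 33), (Gus, rd, 32), (Hal, k2, 26), (Hal, p3, 33), (Ivy, ops, 9), (Ivy, rd, 6), (Ned, law, 39), (Quin, bio, 4), (Uma, eng, 16), (Wes, p2, 7), (Xia, rd, 30), (Zed, k1, 25)}
Union: {(Hal, k2, 26)} with {(Fay, rd, 33), (Gus, rd, 32), (Hal, k2, 26), (Hal, p3, 33), (Ivy, ops, 9), (Ivy, rd, 6), (Ned, law, 39), (Quin, bio, 4), (Uma, eng, 16), (Wes, p2, 7), (Xia, rd, 30), (Zed, k1, 25)} → {(Fay, rd, 33), (Gus, rd, 32), (Hal, k2, 26), (Hal, p3, 33), (Ivy, ops, 9), (Ivy, rd, 6), (Ned, law, 39), (Quin, bio, 4), (Uma, eng, 16), (Wes, p2, 7), (Xia, rd, 30), (Zed, k1, 25)}
π[name, dept]: project onto (name, dept) → {(Fay, rd), (Gus, rd), (Hal, k2), (Hal, p3), (Ivy, ops), (Ivy, rd), (Ned, law), (Quin, bio), (Uma, eng), (Wes, p2), (Xia, rd), (Zed, k1)}

{(Fay, rd), (Gus, rd), (Hal, k2), (Hal, p3), (Ivy, ops), (Ivy, rd), (Ned, law), (Quin, bio), (Uma, eng), (Wes, p2), (Xia, rd), (Zed, k1)}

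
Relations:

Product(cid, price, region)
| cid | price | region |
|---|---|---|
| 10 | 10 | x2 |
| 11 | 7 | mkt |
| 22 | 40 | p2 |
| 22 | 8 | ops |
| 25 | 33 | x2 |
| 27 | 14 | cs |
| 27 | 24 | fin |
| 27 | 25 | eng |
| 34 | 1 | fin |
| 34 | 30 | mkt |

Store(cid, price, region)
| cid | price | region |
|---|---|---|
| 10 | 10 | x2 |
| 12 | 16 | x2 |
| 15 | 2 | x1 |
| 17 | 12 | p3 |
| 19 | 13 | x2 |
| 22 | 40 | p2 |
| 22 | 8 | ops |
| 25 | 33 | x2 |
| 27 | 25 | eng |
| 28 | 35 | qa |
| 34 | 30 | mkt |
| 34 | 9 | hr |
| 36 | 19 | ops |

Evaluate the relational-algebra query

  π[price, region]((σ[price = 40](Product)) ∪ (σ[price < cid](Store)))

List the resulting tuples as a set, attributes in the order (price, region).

{(12, p3), (13, x2), (19, ops), (2, x1), (25, eng), (30, mkt), (40, p2), (8, ops), (9, hr)}

Apply σ_{price = 40}; surviving tuples: {(22, 40, p2)}
Apply σ_{price < cid}; surviving tuples: {(15, 2, x1), (17, 12, p3), (19, 13, x2), (22, 8, ops), (27, 25, eng), (34, 30, mkt), (34, 9, hr), (36, 19, ops)}
Set union of the two operands is {(15, 2, x1), (17, 12, p3), (19, 13, x2), (22, 40, p2), (22, 8, ops), (27, 25, eng), (34, 30, mkt), (34, 9, hr), (36, 19, ops)}.
π_{price, region} gives {(12, p3), (13, x2), (19, ops), (2, x1), (25, eng), (30, mkt), (40, p2), (8, ops), (9, hr)}.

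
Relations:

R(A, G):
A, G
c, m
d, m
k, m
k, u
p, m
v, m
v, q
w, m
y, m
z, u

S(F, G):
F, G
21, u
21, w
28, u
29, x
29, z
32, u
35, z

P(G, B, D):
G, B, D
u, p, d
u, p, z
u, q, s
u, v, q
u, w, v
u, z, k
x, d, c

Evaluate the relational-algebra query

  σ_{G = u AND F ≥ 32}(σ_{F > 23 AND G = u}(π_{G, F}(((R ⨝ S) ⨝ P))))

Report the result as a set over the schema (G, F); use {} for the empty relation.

Joining R and S on G yields {(k, u, 21), (k, u, 28), (k, u, 32), (z, u, 21), (z, u, 28), (z, u, 32)}.
Joining (R ⨝ S) and P on G yields {(k, u, 21, p, d), (k, u, 21, p, z), (k, u, 21, q, s), (k, u, 21, v, q), (k, u, 21, w, v), (k, u, 21, z, k), (k, u, 28, p, d), (k, u, 28, p, z), (k, u, 28, q, s), (k, u, 28, v, q), (k, u, 28, w, v), (k, u, 28, z, k), (k, u, 32, p, d), (k, u, 32, p, z), (k, u, 32, q, s), (k, u, 32, v, q), (k, u, 32, w, v), (k, u, 32, z, k), (z, u, 21, p, d), (z, u, 21, p, z), (z, u, 21, q, s), (z, u, 21, v, q), (z, u, 21, w, v), (z, u, 21, z, k), (z, u, 28, p, d), (z, u, 28, p, z), (z, u, 28, q, s), (z, u, 28, v, q), (z, u, 28, w, v), (z, u, 28, z, k), (z, u, 32, p, d), (z, u, 32, p, z), (z, u, 32, q, s), (z, u, 32, v, q), (z, u, 32, w, v), (z, u, 32, z, k)}.
π_{G, F} gives {(u, 21), (u, 28), (u, 32)} (33 duplicate(s) eliminated).
Filtering on F > 23 AND G = u leaves {(u, 28), (u, 32)}.
Filtering on G = u AND F ≥ 32 leaves {(u, 32)}.

{(u, 32)}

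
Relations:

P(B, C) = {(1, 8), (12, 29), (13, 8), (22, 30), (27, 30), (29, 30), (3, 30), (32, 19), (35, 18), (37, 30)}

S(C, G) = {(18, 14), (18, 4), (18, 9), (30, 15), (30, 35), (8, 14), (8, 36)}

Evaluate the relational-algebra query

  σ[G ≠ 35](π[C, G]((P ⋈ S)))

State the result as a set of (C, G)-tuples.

{(18, 14), (18, 4), (18, 9), (30, 15), (8, 14), (8, 36)}

Natural join on C: {(1, 8, 14), (1, 8, 36), (13, 8, 14), (13, 8, 36), (22, 30, 15), (22, 30, 35), (27, 30, 15), (27, 30, 35), (29, 30, 15), (29, 30, 35), (3, 30, 15), (3, 30, 35), (35, 18, 14), (35, 18, 4), (35, 18, 9), (37, 30, 15), (37, 30, 35)}
Projecting to C, G (10 duplicate(s) eliminated): {(18, 14), (18, 4), (18, 9), (30, 15), (30, 35), (8, 14), (8, 36)}
Filtering on G ≠ 35 leaves {(18, 14), (18, 4), (18, 9), (30, 15), (8, 14), (8, 36)}.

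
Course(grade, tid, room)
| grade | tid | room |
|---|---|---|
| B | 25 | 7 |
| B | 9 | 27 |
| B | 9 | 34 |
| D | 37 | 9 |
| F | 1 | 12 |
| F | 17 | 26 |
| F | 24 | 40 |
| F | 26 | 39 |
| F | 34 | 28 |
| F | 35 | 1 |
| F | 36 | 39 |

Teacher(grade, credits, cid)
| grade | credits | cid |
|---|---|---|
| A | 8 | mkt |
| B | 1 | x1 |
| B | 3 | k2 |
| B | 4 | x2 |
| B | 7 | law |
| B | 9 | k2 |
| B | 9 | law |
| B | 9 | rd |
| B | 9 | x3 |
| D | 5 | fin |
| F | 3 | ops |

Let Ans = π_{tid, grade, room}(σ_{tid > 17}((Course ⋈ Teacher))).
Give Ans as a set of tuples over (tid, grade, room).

Course ⋈ Teacher (natural join on grade): {(B, 25, 7, 1, x1), (B, 25, 7, 3, k2), (B, 25, 7, 4, x2), (B, 25, 7, 7, law), (B, 25, 7, 9, k2), (B, 25, 7, 9, law), (B, 25, 7, 9, rd), (B, 25, 7, 9, x3), (B, 9, 27, 1, x1), (B, 9, 27, 3, k2), (B, 9, 27, 4, x2), (B, 9, 27, 7, law), (B, 9, 27, 9, k2), (B, 9, 27, 9, law), (B, 9, 27, 9, rd), (B, 9, 27, 9, x3), (B, 9, 34, 1, x1), (B, 9, 34, 3, k2), (B, 9, 34, 4, x2), (B, 9, 34, 7, law), (B, 9, 34, 9, k2), (B, 9, 34, 9, law), (B, 9, 34, 9, rd), (B, 9, 34, 9, x3), (D, 37, 9, 5, fin), (F, 1, 12, 3, ops), (F, 17, 26, 3, ops), (F, 24, 40, 3, ops), (F, 26, 39, 3, ops), (F, 34, 28, 3, ops), (F, 35, 1, 3, ops), (F, 36, 39, 3, ops)}
σ[tid > 17]: keep tuples satisfying tid > 17 → {(B, 25, 7, 1, x1), (B, 25, 7, 3, k2), (B, 25, 7, 4, x2), (B, 25, 7, 7, law), (B, 25, 7, 9, k2), (B, 25, 7, 9, law), (B, 25, 7, 9, rd), (B, 25, 7, 9, x3), (D, 37, 9, 5, fin), (F, 24, 40, 3, ops), (F, 26, 39, 3, ops), (F, 34, 28, 3, ops), (F, 35, 1, 3, ops), (F, 36, 39, 3, ops)}
π_{tid, grade, room} gives {(24, F, 40), (25, B, 7), (26, F, 39), (34, F, 28), (35, F, 1), (36, F, 39), (37, D, 9)} (7 duplicate(s) eliminated).

{(24, F, 40), (25, B, 7), (26, F, 39), (34, F, 28), (35, F, 1), (36, F, 39), (37, D, 9)}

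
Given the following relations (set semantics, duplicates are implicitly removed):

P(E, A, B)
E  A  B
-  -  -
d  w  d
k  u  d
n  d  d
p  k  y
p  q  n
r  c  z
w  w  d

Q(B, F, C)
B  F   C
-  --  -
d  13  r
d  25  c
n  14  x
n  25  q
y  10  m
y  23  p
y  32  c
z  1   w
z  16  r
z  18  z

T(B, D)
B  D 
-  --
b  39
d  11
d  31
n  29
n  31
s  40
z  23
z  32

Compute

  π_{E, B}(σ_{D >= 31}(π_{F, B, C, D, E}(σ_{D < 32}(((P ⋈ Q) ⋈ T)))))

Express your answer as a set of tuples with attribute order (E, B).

Joining P and Q on B yields {(d, w, d, 13, r), (d, w, d, 25, c), (k, u, d, 13, r), (k, u, d, 25, c), (n, d, d, 13, r), (n, d, d, 25, c), (p, k, y, 10, m), (p, k, y, 23, p), (p, k, y, 32, c), (p, q, n, 14, x), (p, q, n, 25, q), (r, c, z, 1, w), (r, c, z, 16, r), (r, c, z, 18, z), (w, w, d, 13, r), (w, w, d, 25, c)}.
Joining (P ⋈ Q) and T on B yields {(d, w, d, 13, r, 11), (d, w, d, 13, r, 31), (d, w, d, 25, c, 11), (d, w, d, 25, c, 31), (k, u, d, 13, r, 11), (k, u, d, 13, r, 31), (k, u, d, 25, c, 11), (k, u, d, 25, c, 31), (n, d, d, 13, r, 11), (n, d, d, 13, r, 31), (n, d, d, 25, c, 11), (n, d, d, 25, c, 31), (p, q, n, 14, x, 29), (p, q, n, 14, x, 31), (p, q, n, 25, q, 29), (p, q, n, 25, q, 31), (r, c, z, 1, w, 23), (r, c, z, 1, w, 32), (r, c, z, 16, r, 23), (r, c, z, 16, r, 32), (r, c, z, 18, z, 23), (r, c, z, 18, z, 32), (w, w, d, 13, r, 11), (w, w, d, 13, r, 31), (w, w, d, 25, c, 11), (w, w, d, 25, c, 31)}.
Filtering on D < 32 leaves {(d, w, d, 13, r, 11), (d, w, d, 13, r, 31), (d, w, d, 25, c, 11), (d, w, d, 25, c, 31), (k, u, d, 13, r, 11), (k, u, d, 13, r, 31), (k, u, d, 25, c, 11), (k, u, d, 25, c, 31), (n, d, d, 13, r, 11), (n, d, d, 13, r, 31), (n, d, d, 25, c, 11), (n, d, d, 25, c, 31), (p, q, n, 14, x, 29), (p, q, n, 14, x, 31), (p, q, n, 25, q, 29), (p, q, n, 25, q, 31), (r, c, z, 1, w, 23), (r, c, z, 16, r, 23), (r, c, z, 18, z, 23), (w, w, d, 13, r, 11), (w, w, d, 13, r, 31), (w, w, d, 25, c, 11), (w, w, d, 25, c, 31)}.
Keep only column(s) F, B, C, D, E: {(1, z, w, 23, r), (13, d, r, 11, d), (13, d, r, 11, k), (13, d, r, 11, n), (13, d, r, 11, w), (13, d, r, 31, d), (13, d, r, 31, k), (13, d, r, 31, n), (13, d, r, 31, w), (14, n, x, 29, p), (14, n, x, 31, p), (16, z, r, 23, r), (18, z, z, 23, r), (25, d, c, 11, d), (25, d, c, 11, k), (25, d, c, 11, n), (25, d, c, 11, w), (25, d, c, 31, d), (25, d, c, 31, k), (25, d, c, 31, n), (25, d, c, 31, w), (25, n, q, 29, p), (25, n, q, 31, p)}
Filtering on D >= 31 leaves {(13, d, r, 31, d), (13, d, r, 31, k), (13, d, r, 31, n), (13, d, r, 31, w), (14, n, x, 31, p), (25, d, c, 31, d), (25, d, c, 31, k), (25, d, c, 31, n), (25, d, c, 31, w), (25, n, q, 31, p)}.
Keep only column(s) E, B (5 duplicate(s) eliminated): {(d, d), (k, d), (n, d), (p, n), (w, d)}

{(d, d), (k, d), (n, d), (p, n), (w, d)}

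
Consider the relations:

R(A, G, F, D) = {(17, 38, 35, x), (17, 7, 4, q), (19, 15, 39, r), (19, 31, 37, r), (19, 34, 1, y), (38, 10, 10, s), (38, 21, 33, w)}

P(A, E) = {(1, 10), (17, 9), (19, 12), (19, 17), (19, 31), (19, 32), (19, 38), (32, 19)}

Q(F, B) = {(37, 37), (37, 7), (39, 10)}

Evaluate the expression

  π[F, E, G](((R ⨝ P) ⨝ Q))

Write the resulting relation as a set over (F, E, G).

{(37, 12, 31), (37, 17, 31), (37, 31, 31), (37, 32, 31), (37, 38, 31), (39, 12, 15), (39, 17, 15), (39, 31, 15), (39, 32, 15), (39, 38, 15)}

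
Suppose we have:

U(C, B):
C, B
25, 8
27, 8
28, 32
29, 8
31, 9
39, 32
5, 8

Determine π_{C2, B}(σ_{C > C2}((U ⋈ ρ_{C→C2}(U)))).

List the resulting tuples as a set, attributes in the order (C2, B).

{(25, 8), (27, 8), (28, 32), (5, 8)}

ρ[C→C2]: schema becomes (C2, B); tuples unchanged.
Natural join on B: {(25, 8, 25), (25, 8, 27), (25, 8, 29), (25, 8, 5), (27, 8, 25), (27, 8, 27), (27, 8, 29), (27, 8, 5), (28, 32, 28), (28, 32, 39), (29, 8, 25), (29, 8, 27), (29, 8, 29), (29, 8, 5), (31, 9, 31), (39, 32, 28), (39, 32, 39), (5, 8, 25), (5, 8, 27), (5, 8, 29), (5, 8, 5)}
Selection C > C2: {(25, 8, 5), (27, 8, 25), (27, 8, 5), (29, 8, 25), (29, 8, 27), (29, 8, 5), (39, 32, 28)}
Projecting to C2, B (3 duplicate(s) eliminated): {(25, 8), (27, 8), (28, 32), (5, 8)}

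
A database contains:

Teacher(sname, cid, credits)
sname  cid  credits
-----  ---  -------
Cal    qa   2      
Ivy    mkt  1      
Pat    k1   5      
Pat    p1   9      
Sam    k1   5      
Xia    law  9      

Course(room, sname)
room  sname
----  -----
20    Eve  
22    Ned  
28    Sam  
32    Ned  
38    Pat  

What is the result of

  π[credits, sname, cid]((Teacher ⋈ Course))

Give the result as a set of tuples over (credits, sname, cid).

{(5, Pat, k1), (5, Sam, k1), (9, Pat, p1)}

Joining Teacher and Course on sname yields {(Pat, k1, 5, 38), (Pat, p1, 9, 38), (Sam, k1, 5, 28)}.
Keep only column(s) credits, sname, cid: {(5, Pat, k1), (5, Sam, k1), (9, Pat, p1)}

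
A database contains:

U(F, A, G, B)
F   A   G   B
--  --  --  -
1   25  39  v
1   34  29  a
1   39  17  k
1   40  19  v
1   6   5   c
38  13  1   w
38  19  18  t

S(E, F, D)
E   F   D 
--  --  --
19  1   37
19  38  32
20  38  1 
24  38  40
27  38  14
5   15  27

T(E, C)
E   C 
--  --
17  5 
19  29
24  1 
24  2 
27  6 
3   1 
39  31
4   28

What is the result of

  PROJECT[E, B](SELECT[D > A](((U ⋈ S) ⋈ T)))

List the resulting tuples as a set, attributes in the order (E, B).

U ⋈ S (natural join on F): {(1, 25, 39, v, 19, 37), (1, 34, 29, a, 19, 37), (1, 39, 17, k, 19, 37), (1, 40, 19, v, 19, 37), (1, 6, 5, c, 19, 37), (38, 13, 1, w, 19, 32), (38, 13, 1, w, 20, 1), (38, 13, 1, w, 24, 40), (38, 13, 1, w, 27, 14), (38, 19, 18, t, 19, 32), (38, 19, 18, t, 20, 1), (38, 19, 18, t, 24, 40), (38, 19, 18, t, 27, 14)}
(U ⋈ S) ⋈ T (natural join on E): {(1, 25, 39, v, 19, 37, 29), (1, 34, 29, a, 19, 37, 29), (1, 39, 17, k, 19, 37, 29), (1, 40, 19, v, 19, 37, 29), (1, 6, 5, c, 19, 37, 29), (38, 13, 1, w, 19, 32, 29), (38, 13, 1, w, 24, 40, 1), (38, 13, 1, w, 24, 40, 2), (38, 13, 1, w, 27, 14, 6), (38, 19, 18, t, 19, 32, 29), (38, 19, 18, t, 24, 40, 1), (38, 19, 18, t, 24, 40, 2), (38, 19, 18, t, 27, 14, 6)}
Apply σ_{D > A}; surviving tuples: {(1, 25, 39, v, 19, 37, 29), (1, 34, 29, a, 19, 37, 29), (1, 6, 5, c, 19, 37, 29), (38, 13, 1, w, 19, 32, 29), (38, 13, 1, w, 24, 40, 1), (38, 13, 1, w, 24, 40, 2), (38, 13, 1, w, 27, 14, 6), (38, 19, 18, t, 19, 32, 29), (38, 19, 18, t, 24, 40, 1), (38, 19, 18, t, 24, 40, 2)}
Keep only column(s) E, B (2 duplicate(s) eliminated): {(19, a), (19, c), (19, t), (19, v), (19, w), (24, t), (24, w), (27, w)}

{(19, a), (19, c), (19, t), (19, v), (19, w), (24, t), (24, w), (27, w)}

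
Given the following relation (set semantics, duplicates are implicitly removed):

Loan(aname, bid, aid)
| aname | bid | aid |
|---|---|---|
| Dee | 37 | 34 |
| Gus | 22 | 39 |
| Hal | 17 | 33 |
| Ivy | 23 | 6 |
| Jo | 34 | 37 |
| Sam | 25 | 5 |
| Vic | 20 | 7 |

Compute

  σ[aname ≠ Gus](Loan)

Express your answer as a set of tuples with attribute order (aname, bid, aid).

{(Dee, 37, 34), (Hal, 17, 33), (Ivy, 23, 6), (Jo, 34, 37), (Sam, 25, 5), (Vic, 20, 7)}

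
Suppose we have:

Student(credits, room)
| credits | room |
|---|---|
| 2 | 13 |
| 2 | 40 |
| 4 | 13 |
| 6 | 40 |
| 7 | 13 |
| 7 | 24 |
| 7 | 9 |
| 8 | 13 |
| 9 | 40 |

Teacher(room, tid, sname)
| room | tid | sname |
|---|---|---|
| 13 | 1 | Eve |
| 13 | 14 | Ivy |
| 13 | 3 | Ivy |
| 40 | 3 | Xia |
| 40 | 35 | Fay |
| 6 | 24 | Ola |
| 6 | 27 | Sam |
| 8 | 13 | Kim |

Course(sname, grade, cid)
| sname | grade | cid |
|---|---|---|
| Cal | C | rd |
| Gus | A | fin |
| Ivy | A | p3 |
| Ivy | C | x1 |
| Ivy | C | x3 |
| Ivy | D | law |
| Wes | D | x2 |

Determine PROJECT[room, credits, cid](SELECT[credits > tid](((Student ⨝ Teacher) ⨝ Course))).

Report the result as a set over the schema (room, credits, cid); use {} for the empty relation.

{(13, 4, law), (13, 4, p3), (13, 4, x1), (13, 4, x3), (13, 7, law), (13, 7, p3), (13, 7, x1), (13, 7, x3), (13, 8, law), (13, 8, p3), (13, 8, x1), (13, 8, x3)}

Joining Student and Teacher on room yields {(2, 13, 1, Eve), (2, 13, 14, Ivy), (2, 13, 3, Ivy), (2, 40, 3, Xia), (2, 40, 35, Fay), (4, 13, 1, Eve), (4, 13, 14, Ivy), (4, 13, 3, Ivy), (6, 40, 3, Xia), (6, 40, 35, Fay), (7, 13, 1, Eve), (7, 13, 14, Ivy), (7, 13, 3, Ivy), (8, 13, 1, Eve), (8, 13, 14, Ivy), (8, 13, 3, Ivy), (9, 40, 3, Xia), (9, 40, 35, Fay)}.
Joining (Student ⨝ Teacher) and Course on sname yields {(2, 13, 14, Ivy, A, p3), (2, 13, 14, Ivy, C, x1), (2, 13, 14, Ivy, C, x3), (2, 13, 14, Ivy, D, law), (2, 13, 3, Ivy, A, p3), (2, 13, 3, Ivy, C, x1), (2, 13, 3, Ivy, C, x3), (2, 13, 3, Ivy, D, law), (4, 13, 14, Ivy, A, p3), (4, 13, 14, Ivy, C, x1), (4, 13, 14, Ivy, C, x3), (4, 13, 14, Ivy, D, law), (4, 13, 3, Ivy, A, p3), (4, 13, 3, Ivy, C, x1), (4, 13, 3, Ivy, C, x3), (4, 13, 3, Ivy, D, law), (7, 13, 14, Ivy, A, p3), (7, 13, 14, Ivy, C, x1), (7, 13, 14, Ivy, C, x3), (7, 13, 14, Ivy, D, law), (7, 13, 3, Ivy, A, p3), (7, 13, 3, Ivy, C, x1), (7, 13, 3, Ivy, C, x3), (7, 13, 3, Ivy, D, law), (8, 13, 14, Ivy, A, p3), (8, 13, 14, Ivy, C, x1), (8, 13, 14, Ivy, C, x3), (8, 13, 14, Ivy, D, law), (8, 13, 3, Ivy, A, p3), (8, 13, 3, Ivy, C, x1), (8, 13, 3, Ivy, C, x3), (8, 13, 3, Ivy, D, law)}.
σ[credits > tid]: keep tuples satisfying credits > tid → {(4, 13, 3, Ivy, A, p3), (4, 13, 3, Ivy, C, x1), (4, 13, 3, Ivy, C, x3), (4, 13, 3, Ivy, D, law), (7, 13, 3, Ivy, A, p3), (7, 13, 3, Ivy, C, x1), (7, 13, 3, Ivy, C, x3), (7, 13, 3, Ivy, D, law), (8, 13, 3, Ivy, A, p3), (8, 13, 3, Ivy, C, x1), (8, 13, 3, Ivy, C, x3), (8, 13, 3, Ivy, D, law)}
π[room, credits, cid]: project onto (room, credits, cid) → {(13, 4, law), (13, 4, p3), (13, 4, x1), (13, 4, x3), (13, 7, law), (13, 7, p3), (13, 7, x1), (13, 7, x3), (13, 8, law), (13, 8, p3), (13, 8, x1), (13, 8, x3)}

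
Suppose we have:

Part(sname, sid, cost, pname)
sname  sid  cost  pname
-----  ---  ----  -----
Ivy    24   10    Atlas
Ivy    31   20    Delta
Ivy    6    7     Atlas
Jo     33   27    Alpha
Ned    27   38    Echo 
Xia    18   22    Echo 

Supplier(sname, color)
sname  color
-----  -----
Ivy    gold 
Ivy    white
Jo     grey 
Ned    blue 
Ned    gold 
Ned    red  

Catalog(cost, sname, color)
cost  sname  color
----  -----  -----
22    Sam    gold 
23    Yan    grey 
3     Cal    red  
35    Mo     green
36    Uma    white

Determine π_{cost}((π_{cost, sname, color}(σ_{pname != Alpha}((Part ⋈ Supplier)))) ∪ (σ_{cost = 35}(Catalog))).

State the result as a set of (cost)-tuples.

Joining Part and Supplier on sname yields {(Ivy, 24, 10, Atlas, gold), (Ivy, 24, 10, Atlas, white), (Ivy, 31, 20, Delta, gold), (Ivy, 31, 20, Delta, white), (Ivy, 6, 7, Atlas, gold), (Ivy, 6, 7, Atlas, white), (Jo, 33, 27, Alpha, grey), (Ned, 27, 38, Echo, blue), (Ned, 27, 38, Echo, gold), (Ned, 27, 38, Echo, red)}.
σ[pname != Alpha]: keep tuples satisfying pname != Alpha → {(Ivy, 24, 10, Atlas, gold), (Ivy, 24, 10, Atlas, white), (Ivy, 31, 20, Delta, gold), (Ivy, 31, 20, Delta, white), (Ivy, 6, 7, Atlas, gold), (Ivy, 6, 7, Atlas, white), (Ned, 27, 38, Echo, blue), (Ned, 27, 38, Echo, gold), (Ned, 27, 38, Echo, red)}
Keep only column(s) cost, sname, color: {(10, Ivy, gold), (10, Ivy, white), (20, Ivy, gold), (20, Ivy, white), (38, Ned, blue), (38, Ned, gold), (38, Ned, red), (7, Ivy, gold), (7, Ivy, white)}
σ[cost = 35]: keep tuples satisfying cost = 35 → {(35, Mo, green)}
Taking the union: {(10, Ivy, gold), (10, Ivy, white), (20, Ivy, gold), (20, Ivy, white), (35, Mo, green), (38, Ned, blue), (38, Ned, gold), (38, Ned, red), (7, Ivy, gold), (7, Ivy, white)}
Keep only column(s) cost (5 duplicate(s) eliminated): {10, 20, 35, 38, 7}

{10, 20, 35, 38, 7}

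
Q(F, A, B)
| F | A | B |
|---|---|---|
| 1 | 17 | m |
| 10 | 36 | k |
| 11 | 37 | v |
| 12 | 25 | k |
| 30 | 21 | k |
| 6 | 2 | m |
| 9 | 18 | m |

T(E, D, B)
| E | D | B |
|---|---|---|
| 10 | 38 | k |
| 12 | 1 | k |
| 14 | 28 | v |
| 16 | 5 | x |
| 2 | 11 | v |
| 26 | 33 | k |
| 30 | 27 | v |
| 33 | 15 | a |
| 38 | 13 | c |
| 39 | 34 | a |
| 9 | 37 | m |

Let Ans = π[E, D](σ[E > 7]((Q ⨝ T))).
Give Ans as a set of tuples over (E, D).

Q ⋈ T (natural join on B): {(1, 17, m, 9, 37), (10, 36, k, 10, 38), (10, 36, k, 12, 1), (10, 36, k, 26, 33), (11, 37, v, 14, 28), (11, 37, v, 2, 11), (11, 37, v, 30, 27), (12, 25, k, 10, 38), (12, 25, k, 12, 1), (12, 25, k, 26, 33), (30, 21, k, 10, 38), (30, 21, k, 12, 1), (30, 21, k, 26, 33), (6, 2, m, 9, 37), (9, 18, m, 9, 37)}
σ[E > 7]: keep tuples satisfying E > 7 → {(1, 17, m, 9, 37), (10, 36, k, 10, 38), (10, 36, k, 12, 1), (10, 36, k, 26, 33), (11, 37, v, 14, 28), (11, 37, v, 30, 27), (12, 25, k, 10, 38), (12, 25, k, 12, 1), (12, 25, k, 26, 33), (30, 21, k, 10, 38), (30, 21, k, 12, 1), (30, 21, k, 26, 33), (6, 2, m, 9, 37), (9, 18, m, 9, 37)}
Projecting to E, D (8 duplicate(s) eliminated): {(10, 38), (12, 1), (14, 28), (26, 33), (30, 27), (9, 37)}

{(10, 38), (12, 1), (14, 28), (26, 33), (30, 27), (9, 37)}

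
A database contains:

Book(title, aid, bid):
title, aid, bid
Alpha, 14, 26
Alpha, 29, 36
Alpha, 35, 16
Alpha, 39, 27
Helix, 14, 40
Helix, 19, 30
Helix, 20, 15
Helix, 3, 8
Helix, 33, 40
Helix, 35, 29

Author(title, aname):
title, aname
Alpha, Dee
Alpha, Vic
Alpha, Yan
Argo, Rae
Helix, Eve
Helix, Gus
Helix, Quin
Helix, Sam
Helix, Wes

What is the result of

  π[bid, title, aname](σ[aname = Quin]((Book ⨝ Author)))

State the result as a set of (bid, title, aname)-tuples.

Joining Book and Author on title yields {(Alpha, 14, 26, Dee), (Alpha, 14, 26, Vic), (Alpha, 14, 26, Yan), (Alpha, 29, 36, Dee), (Alpha, 29, 36, Vic), (Alpha, 29, 36, Yan), (Alpha, 35, 16, Dee), (Alpha, 35, 16, Vic), (Alpha, 35, 16, Yan), (Alpha, 39, 27, Dee), (Alpha, 39, 27, Vic), (Alpha, 39, 27, Yan), (Helix, 14, 40, Eve), (Helix, 14, 40, Gus), (Helix, 14, 40, Quin), (Helix, 14, 40, Sam), (Helix, 14, 40, Wes), (Helix, 19, 30, Eve), (Helix, 19, 30, Gus), (Helix, 19, 30, Quin), (Helix, 19, 30, Sam), (Helix, 19, 30, Wes), (Helix, 20, 15, Eve), (Helix, 20, 15, Gus), (Helix, 20, 15, Quin), (Helix, 20, 15, Sam), (Helix, 20, 15, Wes), (Helix, 3, 8, Eve), (Helix, 3, 8, Gus), (Helix, 3, 8, Quin), (Helix, 3, 8, Sam), (Helix, 3, 8, Wes), (Helix, 33, 40, Eve), (Helix, 33, 40, Gus), (Helix, 33, 40, Quin), (Helix, 33, 40, Sam), (Helix, 33, 40, Wes), (Helix, 35, 29, Eve), (Helix, 35, 29, Gus), (Helix, 35, 29, Quin), (Helix, 35, 29, Sam), (Helix, 35, 29, Wes)}.
Filtering on aname = Quin leaves {(Helix, 14, 40, Quin), (Helix, 19, 30, Quin), (Helix, 20, 15, Quin), (Helix, 3, 8, Quin), (Helix, 33, 40, Quin), (Helix, 35, 29, Quin)}.
Keep only column(s) bid, title, aname (1 duplicate(s) eliminated): {(15, Helix, Quin), (29, Helix, Quin), (30, Helix, Quin), (40, Helix, Quin), (8, Helix, Quin)}

{(15, Helix, Quin), (29, Helix, Quin), (30, Helix, Quin), (40, Helix, Quin), (8, Helix, Quin)}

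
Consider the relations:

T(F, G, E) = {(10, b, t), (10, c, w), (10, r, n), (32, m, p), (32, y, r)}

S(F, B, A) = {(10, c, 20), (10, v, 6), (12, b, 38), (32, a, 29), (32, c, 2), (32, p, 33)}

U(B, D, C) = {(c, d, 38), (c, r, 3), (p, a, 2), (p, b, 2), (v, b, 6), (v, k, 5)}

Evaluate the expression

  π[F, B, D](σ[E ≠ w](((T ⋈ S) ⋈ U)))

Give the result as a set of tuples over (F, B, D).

Joining T and S on F yields {(10, b, t, c, 20), (10, b, t, v, 6), (10, c, w, c, 20), (10, c, w, v, 6), (10, r, n, c, 20), (10, r, n, v, 6), (32, m, p, a, 29), (32, m, p, c, 2), (32, m, p, p, 33), (32, y, r, a, 29), (32, y, r, c, 2), (32, y, r, p, 33)}.
Joining (T ⋈ S) and U on B yields {(10, b, t, c, 20, d, 38), (10, b, t, c, 20, r, 3), (10, b, t, v, 6, b, 6), (10, b, t, v, 6, k, 5), (10, c, w, c, 20, d, 38), (10, c, w, c, 20, r, 3), (10, c, w, v, 6, b, 6), (10, c, w, v, 6, k, 5), (10, r, n, c, 20, d, 38), (10, r, n, c, 20, r, 3), (10, r, n, v, 6, b, 6), (10, r, n, v, 6, k, 5), (32, m, p, c, 2, d, 38), (32, m, p, c, 2, r, 3), (32, m, p, p, 33, a, 2), (32, m, p, p, 33, b, 2), (32, y, r, c, 2, d, 38), (32, y, r, c, 2, r, 3), (32, y, r, p, 33, a, 2), (32, y, r, p, 33, b, 2)}.
Selection E ≠ w: {(10, b, t, c, 20, d, 38), (10, b, t, c, 20, r, 3), (10, b, t, v, 6, b, 6), (10, b, t, v, 6, k, 5), (10, r, n, c, 20, d, 38), (10, r, n, c, 20, r, 3), (10, r, n, v, 6, b, 6), (10, r, n, v, 6, k, 5), (32, m, p, c, 2, d, 38), (32, m, p, c, 2, r, 3), (32, m, p, p, 33, a, 2), (32, m, p, p, 33, b, 2), (32, y, r, c, 2, d, 38), (32, y, r, c, 2, r, 3), (32, y, r, p, 33, a, 2), (32, y, r, p, 33, b, 2)}
π[F, B, D]: project onto (F, B, D) (8 duplicate(s) eliminated) → {(10, c, d), (10, c, r), (10, v, b), (10, v, k), (32, c, d), (32, c, r), (32, p, a), (32, p, b)}

{(10, c, d), (10, c, r), (10, v, b), (10, v, k), (32, c, d), (32, c, r), (32, p, a), (32, p, b)}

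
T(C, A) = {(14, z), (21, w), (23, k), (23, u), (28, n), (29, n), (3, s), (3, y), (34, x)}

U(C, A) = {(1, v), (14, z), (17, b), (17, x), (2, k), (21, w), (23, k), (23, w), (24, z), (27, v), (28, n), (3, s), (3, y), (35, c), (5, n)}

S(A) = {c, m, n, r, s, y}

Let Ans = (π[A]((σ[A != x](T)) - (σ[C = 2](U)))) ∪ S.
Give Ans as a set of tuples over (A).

Apply σ_{A != x}; surviving tuples: {(14, z), (21, w), (23, k), (23, u), (28, n), (29, n), (3, s), (3, y)}
Apply σ_{C = 2}; surviving tuples: {(2, k)}
Taking the difference: {(14, z), (21, w), (23, k), (23, u), (28, n), (29, n), (3, s), (3, y)}
Keep only column(s) A (1 duplicate(s) eliminated): {k, n, s, u, w, y, z}
Taking the union: {c, k, m, n, r, s, u, w, y, z}

{c, k, m, n, r, s, u, w, y, z}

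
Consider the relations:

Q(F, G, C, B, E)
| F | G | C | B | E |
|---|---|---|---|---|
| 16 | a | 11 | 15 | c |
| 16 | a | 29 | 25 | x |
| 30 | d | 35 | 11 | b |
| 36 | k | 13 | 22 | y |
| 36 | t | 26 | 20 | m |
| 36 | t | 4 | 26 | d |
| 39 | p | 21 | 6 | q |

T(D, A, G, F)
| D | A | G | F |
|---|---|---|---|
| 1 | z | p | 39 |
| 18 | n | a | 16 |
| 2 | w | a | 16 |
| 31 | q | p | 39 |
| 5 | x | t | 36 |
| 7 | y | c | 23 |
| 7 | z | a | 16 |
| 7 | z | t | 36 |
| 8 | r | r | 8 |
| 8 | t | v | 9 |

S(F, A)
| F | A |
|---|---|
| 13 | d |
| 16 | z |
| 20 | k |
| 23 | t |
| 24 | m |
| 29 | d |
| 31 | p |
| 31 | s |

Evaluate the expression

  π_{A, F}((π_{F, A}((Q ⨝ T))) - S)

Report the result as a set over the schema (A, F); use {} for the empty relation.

{(n, 16), (q, 39), (w, 16), (x, 36), (z, 36), (z, 39)}

Natural join on F, G: {(16, a, 11, 15, c, 18, n), (16, a, 11, 15, c, 2, w), (16, a, 11, 15, c, 7, z), (16, a, 29, 25, x, 18, n), (16, a, 29, 25, x, 2, w), (16, a, 29, 25, x, 7, z), (36, t, 26, 20, m, 5, x), (36, t, 26, 20, m, 7, z), (36, t, 4, 26, d, 5, x), (36, t, 4, 26, d, 7, z), (39, p, 21, 6, q, 1, z), (39, p, 21, 6, q, 31, q)}
Projecting to F, A (5 duplicate(s) eliminated): {(16, n), (16, w), (16, z), (36, x), (36, z), (39, q), (39, z)}
Taking the difference: {(16, n), (16, w), (36, x), (36, z), (39, q), (39, z)}
Projecting to A, F: {(n, 16), (q, 39), (w, 16), (x, 36), (z, 36), (z, 39)}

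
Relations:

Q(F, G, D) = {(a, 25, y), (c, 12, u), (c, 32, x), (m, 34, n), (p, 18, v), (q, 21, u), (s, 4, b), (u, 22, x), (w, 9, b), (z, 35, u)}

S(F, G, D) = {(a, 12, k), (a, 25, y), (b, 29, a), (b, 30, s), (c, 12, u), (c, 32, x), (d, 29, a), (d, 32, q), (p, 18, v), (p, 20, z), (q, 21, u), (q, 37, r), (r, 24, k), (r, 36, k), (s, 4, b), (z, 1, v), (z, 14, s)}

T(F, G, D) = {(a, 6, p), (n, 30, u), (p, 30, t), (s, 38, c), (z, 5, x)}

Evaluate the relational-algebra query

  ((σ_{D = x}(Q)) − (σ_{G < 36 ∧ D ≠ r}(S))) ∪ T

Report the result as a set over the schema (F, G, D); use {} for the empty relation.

Filtering on D = x leaves {(c, 32, x), (u, 22, x)}.
Filtering on G < 36 ∧ D ≠ r leaves {(a, 12, k), (a, 25, y), (b, 29, a), (b, 30, s), (c, 12, u), (c, 32, x), (d, 29, a), (d, 32, q), (p, 18, v), (p, 20, z), (q, 21, u), (r, 24, k), (s, 4, b), (z, 1, v), (z, 14, s)}.
Set difference of the two operands is {(u, 22, x)}.
Set union of the two operands is {(a, 6, p), (n, 30, u), (p, 30, t), (s, 38, c), (u, 22, x), (z, 5, x)}.

{(a, 6, p), (n, 30, u), (p, 30, t), (s, 38, c), (u, 22, x), (z, 5, x)}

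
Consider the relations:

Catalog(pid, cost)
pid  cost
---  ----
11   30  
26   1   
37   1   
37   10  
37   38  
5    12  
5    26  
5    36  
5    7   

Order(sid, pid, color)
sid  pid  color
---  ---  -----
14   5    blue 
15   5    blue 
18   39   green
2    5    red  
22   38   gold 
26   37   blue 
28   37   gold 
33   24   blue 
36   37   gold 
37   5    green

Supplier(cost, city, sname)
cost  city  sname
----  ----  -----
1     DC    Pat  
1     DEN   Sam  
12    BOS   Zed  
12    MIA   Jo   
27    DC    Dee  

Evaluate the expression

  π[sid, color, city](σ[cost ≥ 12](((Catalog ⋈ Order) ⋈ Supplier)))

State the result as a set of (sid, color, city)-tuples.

{(14, blue, BOS), (14, blue, MIA), (15, blue, BOS), (15, blue, MIA), (2, red, BOS), (2, red, MIA), (37, green, BOS), (37, green, MIA)}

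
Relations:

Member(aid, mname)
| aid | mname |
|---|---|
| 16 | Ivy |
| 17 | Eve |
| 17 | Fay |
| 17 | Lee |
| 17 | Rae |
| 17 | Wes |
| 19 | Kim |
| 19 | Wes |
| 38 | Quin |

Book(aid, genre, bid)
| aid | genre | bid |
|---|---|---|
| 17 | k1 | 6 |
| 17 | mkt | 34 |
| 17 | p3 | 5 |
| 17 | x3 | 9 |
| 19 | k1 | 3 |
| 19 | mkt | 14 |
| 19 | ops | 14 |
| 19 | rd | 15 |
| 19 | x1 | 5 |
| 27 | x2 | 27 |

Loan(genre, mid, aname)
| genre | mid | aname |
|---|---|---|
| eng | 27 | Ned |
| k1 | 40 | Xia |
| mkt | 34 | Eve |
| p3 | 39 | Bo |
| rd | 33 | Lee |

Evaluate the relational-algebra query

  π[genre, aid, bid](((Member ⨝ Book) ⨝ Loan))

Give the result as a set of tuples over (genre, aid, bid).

Joining Member and Book on aid yields {(17, Eve, k1, 6), (17, Eve, mkt, 34), (17, Eve, p3, 5), (17, Eve, x3, 9), (17, Fay, k1, 6), (17, Fay, mkt, 34), (17, Fay, p3, 5), (17, Fay, x3, 9), (17, Lee, k1, 6), (17, Lee, mkt, 34), (17, Lee, p3, 5), (17, Lee, x3, 9), (17, Rae, k1, 6), (17, Rae, mkt, 34), (17, Rae, p3, 5), (17, Rae, x3, 9), (17, Wes, k1, 6), (17, Wes, mkt, 34), (17, Wes, p3, 5), (17, Wes, x3, 9), (19, Kim, k1, 3), (19, Kim, mkt, 14), (19, Kim, ops, 14), (19, Kim, rd, 15), (19, Kim, x1, 5), (19, Wes, k1, 3), (19, Wes, mkt, 14), (19, Wes, ops, 14), (19, Wes, rd, 15), (19, Wes, x1, 5)}.
Joining (Member ⨝ Book) and Loan on genre yields {(17, Eve, k1, 6, 40, Xia), (17, Eve, mkt, 34, 34, Eve), (17, Eve, p3, 5, 39, Bo), (17, Fay, k1, 6, 40, Xia), (17, Fay, mkt, 34, 34, Eve), (17, Fay, p3, 5, 39, Bo), (17, Lee, k1, 6, 40, Xia), (17, Lee, mkt, 34, 34, Eve), (17, Lee, p3, 5, 39, Bo), (17, Rae, k1, 6, 40, Xia), (17, Rae, mkt, 34, 34, Eve), (17, Rae, p3, 5, 39, Bo), (17, Wes, k1, 6, 40, Xia), (17, Wes, mkt, 34, 34, Eve), (17, Wes, p3, 5, 39, Bo), (19, Kim, k1, 3, 40, Xia), (19, Kim, mkt, 14, 34, Eve), (19, Kim, rd, 15, 33, Lee), (19, Wes, k1, 3, 40, Xia), (19, Wes, mkt, 14, 34, Eve), (19, Wes, rd, 15, 33, Lee)}.
Projecting to genre, aid, bid (15 duplicate(s) eliminated): {(k1, 17, 6), (k1, 19, 3), (mkt, 17, 34), (mkt, 19, 14), (p3, 17, 5), (rd, 19, 15)}

{(k1, 17, 6), (k1, 19, 3), (mkt, 17, 34), (mkt, 19, 14), (p3, 17, 5), (rd, 19, 15)}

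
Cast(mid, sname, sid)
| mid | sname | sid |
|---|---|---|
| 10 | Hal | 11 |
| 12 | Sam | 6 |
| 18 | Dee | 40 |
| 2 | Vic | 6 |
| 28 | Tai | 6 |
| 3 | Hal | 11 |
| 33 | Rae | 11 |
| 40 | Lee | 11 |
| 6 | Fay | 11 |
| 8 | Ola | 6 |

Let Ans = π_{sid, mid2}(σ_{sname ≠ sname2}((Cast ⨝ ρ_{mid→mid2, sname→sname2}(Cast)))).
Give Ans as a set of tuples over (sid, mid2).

{(11, 10), (11, 3), (11, 33), (11, 40), (11, 6), (6, 12), (6, 2), (6, 28), (6, 8)}

ρ[mid→mid2, sname→sname2]: schema becomes (mid2, sname2, sid); tuples unchanged.
Joining Cast and ρ_{mid→mid2, sname→sname2}(Cast) on sid yields {(10, Hal, 11, 10, Hal), (10, Hal, 11, 3, Hal), (10, Hal, 11, 33, Rae), (10, Hal, 11, 40, Lee), (10, Hal, 11, 6, Fay), (12, Sam, 6, 12, Sam), (12, Sam, 6, 2, Vic), (12, Sam, 6, 28, Tai), (12, Sam, 6, 8, Ola), (18, Dee, 40, 18, Dee), (2, Vic, 6, 12, Sam), (2, Vic, 6, 2, Vic), (2, Vic, 6, 28, Tai), (2, Vic, 6, 8, Ola), (28, Tai, 6, 12, Sam), (28, Tai, 6, 2, Vic), (28, Tai, 6, 28, Tai), (28, Tai, 6, 8, Ola), (3, Hal, 11, 10, Hal), (3, Hal, 11, 3, Hal), (3, Hal, 11, 33, Rae), (3, Hal, 11, 40, Lee), (3, Hal, 11, 6, Fay), (33, Rae, 11, 10, Hal), (33, Rae, 11, 3, Hal), (33, Rae, 11, 33, Rae), (33, Rae, 11, 40, Lee), (33, Rae, 11, 6, Fay), (40, Lee, 11, 10, Hal), (40, Lee, 11, 3, Hal), (40, Lee, 11, 33, Rae), (40, Lee, 11, 40, Lee), (40, Lee, 11, 6, Fay), (6, Fay, 11, 10, Hal), (6, Fay, 11, 3, Hal), (6, Fay, 11, 33, Rae), (6, Fay, 11, 40, Lee), (6, Fay, 11, 6, Fay), (8, Ola, 6, 12, Sam), (8, Ola, 6, 2, Vic), (8, Ola, 6, 28, Tai), (8, Ola, 6, 8, Ola)}.
σ[sname ≠ sname2]: keep tuples satisfying sname ≠ sname2 → {(10, Hal, 11, 33, Rae), (10, Hal, 11, 40, Lee), (10, Hal, 11, 6, Fay), (12, Sam, 6, 2, Vic), (12, Sam, 6, 28, Tai), (12, Sam, 6, 8, Ola), (2, Vic, 6, 12, Sam), (2, Vic, 6, 28, Tai), (2, Vic, 6, 8, Ola), (28, Tai, 6, 12, Sam), (28, Tai, 6, 2, Vic), (28, Tai, 6, 8, Ola), (3, Hal, 11, 33, Rae), (3, Hal, 11, 40, Lee), (3, Hal, 11, 6, Fay), (33, Rae, 11, 10, Hal), (33, Rae, 11, 3, Hal), (33, Rae, 11, 40, Lee), (33, Rae, 11, 6, Fay), (40, Lee, 11, 10, Hal), (40, Lee, 11, 3, Hal), (40, Lee, 11, 33, Rae), (40, Lee, 11, 6, Fay), (6, Fay, 11, 10, Hal), (6, Fay, 11, 3, Hal), (6, Fay, 11, 33, Rae), (6, Fay, 11, 40, Lee), (8, Ola, 6, 12, Sam), (8, Ola, 6, 2, Vic), (8, Ola, 6, 28, Tai)}
π[sid, mid2]: project onto (sid, mid2) (21 duplicate(s) eliminated) → {(11, 10), (11, 3), (11, 33), (11, 40), (11, 6), (6, 12), (6, 2), (6, 28), (6, 8)}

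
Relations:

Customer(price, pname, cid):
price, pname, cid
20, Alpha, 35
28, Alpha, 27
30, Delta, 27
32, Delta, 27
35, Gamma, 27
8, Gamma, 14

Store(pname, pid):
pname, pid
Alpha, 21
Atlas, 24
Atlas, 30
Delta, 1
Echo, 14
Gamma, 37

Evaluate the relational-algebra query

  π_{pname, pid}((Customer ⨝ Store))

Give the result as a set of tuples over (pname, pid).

Customer ⋈ Store (natural join on pname): {(20, Alpha, 35, 21), (28, Alpha, 27, 21), (30, Delta, 27, 1), (32, Delta, 27, 1), (35, Gamma, 27, 37), (8, Gamma, 14, 37)}
π[pname, pid]: project onto (pname, pid) (3 duplicate(s) eliminated) → {(Alpha, 21), (Delta, 1), (Gamma, 37)}

{(Alpha, 21), (Delta, 1), (Gamma, 37)}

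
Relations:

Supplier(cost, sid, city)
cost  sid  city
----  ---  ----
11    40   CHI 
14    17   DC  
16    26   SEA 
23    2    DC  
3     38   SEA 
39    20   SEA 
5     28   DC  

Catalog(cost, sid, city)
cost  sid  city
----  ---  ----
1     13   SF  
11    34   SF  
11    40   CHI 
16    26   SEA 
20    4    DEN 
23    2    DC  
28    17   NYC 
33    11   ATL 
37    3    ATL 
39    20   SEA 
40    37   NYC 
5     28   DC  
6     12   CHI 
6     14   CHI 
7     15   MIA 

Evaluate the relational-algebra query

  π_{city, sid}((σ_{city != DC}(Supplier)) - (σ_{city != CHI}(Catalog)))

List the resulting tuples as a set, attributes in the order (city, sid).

{(CHI, 40), (SEA, 38)}

σ[city != DC]: keep tuples satisfying city != DC → {(11, 40, CHI), (16, 26, SEA), (3, 38, SEA), (39, 20, SEA)}
σ[city != CHI]: keep tuples satisfying city != CHI → {(1, 13, SF), (11, 34, SF), (16, 26, SEA), (20, 4, DEN), (23, 2, DC), (28, 17, NYC), (33, 11, ATL), (37, 3, ATL), (39, 20, SEA), (40, 37, NYC), (5, 28, DC), (7, 15, MIA)}
Set difference of the two operands is {(11, 40, CHI), (3, 38, SEA)}.
π[city, sid]: project onto (city, sid) → {(CHI, 40), (SEA, 38)}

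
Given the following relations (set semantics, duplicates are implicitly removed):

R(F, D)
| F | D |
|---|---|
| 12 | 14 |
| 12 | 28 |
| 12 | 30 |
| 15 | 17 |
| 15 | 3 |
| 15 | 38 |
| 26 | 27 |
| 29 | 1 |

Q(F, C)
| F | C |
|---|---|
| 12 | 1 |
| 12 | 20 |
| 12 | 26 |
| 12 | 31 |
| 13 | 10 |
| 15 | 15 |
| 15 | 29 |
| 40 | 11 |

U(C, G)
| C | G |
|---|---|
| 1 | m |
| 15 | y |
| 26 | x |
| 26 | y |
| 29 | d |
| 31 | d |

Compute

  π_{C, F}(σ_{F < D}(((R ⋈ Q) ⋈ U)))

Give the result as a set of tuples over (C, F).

{(1, 12), (15, 15), (26, 12), (29, 15), (31, 12)}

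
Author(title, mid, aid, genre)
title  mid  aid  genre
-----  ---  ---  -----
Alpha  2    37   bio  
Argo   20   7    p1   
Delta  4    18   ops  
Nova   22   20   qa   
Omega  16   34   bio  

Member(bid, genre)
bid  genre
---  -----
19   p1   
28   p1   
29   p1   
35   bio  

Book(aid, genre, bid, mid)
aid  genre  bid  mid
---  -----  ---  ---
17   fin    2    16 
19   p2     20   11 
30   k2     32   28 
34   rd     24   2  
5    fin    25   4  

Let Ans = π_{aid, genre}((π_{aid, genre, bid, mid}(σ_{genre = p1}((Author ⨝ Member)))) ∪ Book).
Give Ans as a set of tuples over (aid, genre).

{(17, fin), (19, p2), (30, k2), (34, rd), (5, fin), (7, p1)}

Author ⋈ Member (natural join on genre): {(Alpha, 2, 37, bio, 35), (Argo, 20, 7, p1, 19), (Argo, 20, 7, p1, 28), (Argo, 20, 7, p1, 29), (Omega, 16, 34, bio, 35)}
σ[genre = p1]: keep tuples satisfying genre = p1 → {(Argo, 20, 7, p1, 19), (Argo, 20, 7, p1, 28), (Argo, 20, 7, p1, 29)}
Projecting to aid, genre, bid, mid: {(7, p1, 19, 20), (7, p1, 28, 20), (7, p1, 29, 20)}
Taking the union: {(17, fin, 2, 16), (19, p2, 20, 11), (30, k2, 32, 28), (34, rd, 24, 2), (5, fin, 25, 4), (7, p1, 19, 20), (7, p1, 28, 20), (7, p1, 29, 20)}
Projecting to aid, genre (2 duplicate(s) eliminated): {(17, fin), (19, p2), (30, k2), (34, rd), (5, fin), (7, p1)}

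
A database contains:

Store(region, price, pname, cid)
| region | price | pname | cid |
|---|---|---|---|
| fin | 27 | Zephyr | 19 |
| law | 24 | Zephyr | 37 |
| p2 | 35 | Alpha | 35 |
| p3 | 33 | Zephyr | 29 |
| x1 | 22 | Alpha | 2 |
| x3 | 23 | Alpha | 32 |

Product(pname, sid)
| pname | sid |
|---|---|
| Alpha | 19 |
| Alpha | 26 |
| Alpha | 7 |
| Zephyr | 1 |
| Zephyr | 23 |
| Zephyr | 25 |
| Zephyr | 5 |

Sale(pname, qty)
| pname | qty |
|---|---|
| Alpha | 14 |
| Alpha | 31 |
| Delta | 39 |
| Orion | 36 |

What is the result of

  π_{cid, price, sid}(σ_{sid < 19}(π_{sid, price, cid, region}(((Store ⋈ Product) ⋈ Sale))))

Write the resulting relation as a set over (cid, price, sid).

{(2, 22, 7), (32, 23, 7), (35, 35, 7)}

Store ⋈ Product (natural join on pname): {(fin, 27, Zephyr, 19, 1), (fin, 27, Zephyr, 19, 23), (fin, 27, Zephyr, 19, 25), (fin, 27, Zephyr, 19, 5), (law, 24, Zephyr, 37, 1), (law, 24, Zephyr, 37, 23), (law, 24, Zephyr, 37, 25), (law, 24, Zephyr, 37, 5), (p2, 35, Alpha, 35, 19), (p2, 35, Alpha, 35, 26), (p2, 35, Alpha, 35, 7), (p3, 33, Zephyr, 29, 1), (p3, 33, Zephyr, 29, 23), (p3, 33, Zephyr, 29, 25), (p3, 33, Zephyr, 29, 5), (x1, 22, Alpha, 2, 19), (x1, 22, Alpha, 2, 26), (x1, 22, Alpha, 2, 7), (x3, 23, Alpha, 32, 19), (x3, 23, Alpha, 32, 26), (x3, 23, Alpha, 32, 7)}
(Store ⋈ Product) ⋈ Sale (natural join on pname): {(p2, 35, Alpha, 35, 19, 14), (p2, 35, Alpha, 35, 19, 31), (p2, 35, Alpha, 35, 26, 14), (p2, 35, Alpha, 35, 26, 31), (p2, 35, Alpha, 35, 7, 14), (p2, 35, Alpha, 35, 7, 31), (x1, 22, Alpha, 2, 19, 14), (x1, 22, Alpha, 2, 19, 31), (x1, 22, Alpha, 2, 26, 14), (x1, 22, Alpha, 2, 26, 31), (x1, 22, Alpha, 2, 7, 14), (x1, 22, Alpha, 2, 7, 31), (x3, 23, Alpha, 32, 19, 14), (x3, 23, Alpha, 32, 19, 31), (x3, 23, Alpha, 32, 26, 14), (x3, 23, Alpha, 32, 26, 31), (x3, 23, Alpha, 32, 7, 14), (x3, 23, Alpha, 32, 7, 31)}
Projecting to sid, price, cid, region (9 duplicate(s) eliminated): {(19, 22, 2, x1), (19, 23, 32, x3), (19, 35, 35, p2), (26, 22, 2, x1), (26, 23, 32, x3), (26, 35, 35, p2), (7, 22, 2, x1), (7, 23, 32, x3), (7, 35, 35, p2)}
Apply σ_{sid < 19}; surviving tuples: {(7, 22, 2, x1), (7, 23, 32, x3), (7, 35, 35, p2)}
Projecting to cid, price, sid: {(2, 22, 7), (32, 23, 7), (35, 35, 7)}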